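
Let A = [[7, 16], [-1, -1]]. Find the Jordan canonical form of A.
The characteristic polynomial is det(xI - A) = (x - 3)^2, so the eigenvalues are 3 (algebraic multiplicity 2).

For λ = 3: rank(A - 3I) = 1, rank((A - 3I)^2) = 0. The eigenspace has dimension 2 - 1 = 1, so there is 1 Jordan block; the rank sequence gives block sizes [2].

Assembling the blocks gives the Jordan form J above.

J = [[3, 1], [0, 3]]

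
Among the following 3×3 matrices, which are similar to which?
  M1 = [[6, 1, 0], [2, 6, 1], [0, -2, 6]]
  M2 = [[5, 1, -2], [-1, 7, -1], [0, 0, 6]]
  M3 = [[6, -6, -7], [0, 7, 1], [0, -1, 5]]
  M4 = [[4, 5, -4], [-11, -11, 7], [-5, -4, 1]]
Characteristic polynomials: χ_{M1} = (x - 6)^3, χ_{M2} = (x - 6)^3, χ_{M3} = (x - 6)^3, χ_{M4} = (x + 2)^3.

{M1, M2, M3}: invariant factors (x - 6)^3.

{M4}: invariant factors (x + 2)^3.

Matrices are similar if and only if their invariant-factor lists agree; the partition into similarity classes is {M1, M2, M3}, {M4}.

2 classes: {M1, M2, M3}, {M4}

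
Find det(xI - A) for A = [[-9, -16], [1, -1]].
xI - A = [[x + 9, 16], [-1, x + 1]].

Expanding det(xI - A) along the first row:
det(xI - A) = + (x + 9)·det([[x + 1]]) - (16)·det([[-1]]).

Evaluating gives χ_A(x) = x^2 + 10x + 25 = (x + 5)^2.

χ_A(x) = (x + 5)^2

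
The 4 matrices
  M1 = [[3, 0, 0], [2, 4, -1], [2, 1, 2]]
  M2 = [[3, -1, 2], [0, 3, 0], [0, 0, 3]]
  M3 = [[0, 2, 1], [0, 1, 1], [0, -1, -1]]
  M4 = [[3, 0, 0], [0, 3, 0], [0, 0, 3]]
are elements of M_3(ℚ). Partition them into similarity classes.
3 classes: {M1, M2}, {M3}, {M4}

Characteristic polynomials: χ_{M1} = (x - 3)^3, χ_{M2} = (x - 3)^3, χ_{M3} = x^3, χ_{M4} = (x - 3)^3.

{M1, M2}: invariant factors x - 3, (x - 3)^2.

{M3}: invariant factors x^3.

{M4}: invariant factors x - 3, x - 3, x - 3.

Matrices are similar if and only if their invariant-factor lists agree; the partition into similarity classes is {M1, M2}, {M3}, {M4}.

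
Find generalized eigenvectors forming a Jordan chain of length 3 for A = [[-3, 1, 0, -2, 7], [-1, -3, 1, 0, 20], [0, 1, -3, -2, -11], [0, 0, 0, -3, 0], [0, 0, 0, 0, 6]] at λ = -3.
v_1 = [[0, 0, 1, 0, 0]]^T, v_2 = [[0, 1, 0, 0, 0]]^T, v_3 = [[1, 0, 1, 0, 0]]^T

We seek v_1 ∈ ker((A + 3I)^3) \ ker((A + 3I)^2), then set v_{i+1} = (A + 3I) v_i.

One such chain is v_1 = [[0, 0, 1, 0, 0]]^T, v_2 = [[0, 1, 0, 0, 0]]^T, v_3 = [[1, 0, 1, 0, 0]]^T. Check: (A + 3I) v_3 = [[0, 0, 0, 0, 0]]^T = 0.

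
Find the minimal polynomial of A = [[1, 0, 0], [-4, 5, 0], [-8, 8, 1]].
m_A(x) = (x - 5)(x - 1)

The characteristic polynomial factors as (x - 5)(x - 1)^2. The minimal polynomial is ∏(x - λ)^{k_λ} where k_λ is the size of the largest Jordan block at λ.

For λ = 1: rank(A - I) = 1, and the largest Jordan block has size 1 (the smallest k with rank((A - I)^k) = rank((A - I)^(k+1))).
For λ = 5: rank(A - 5I) = 2, and the largest Jordan block has size 1 (the smallest k with rank((A - 5I)^k) = rank((A - 5I)^(k+1))).

So m_A(x) = (x - 5)(x - 1).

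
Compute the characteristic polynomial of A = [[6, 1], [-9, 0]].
χ_A(x) = (x - 3)^2

xI - A = [[x - 6, -1], [9, x]].

Expanding det(xI - A) along the first row:
det(xI - A) = + (x - 6)·det([[x]]) - (-1)·det([[9]]).

Evaluating gives χ_A(x) = x^2 - 6x + 9 = (x - 3)^2.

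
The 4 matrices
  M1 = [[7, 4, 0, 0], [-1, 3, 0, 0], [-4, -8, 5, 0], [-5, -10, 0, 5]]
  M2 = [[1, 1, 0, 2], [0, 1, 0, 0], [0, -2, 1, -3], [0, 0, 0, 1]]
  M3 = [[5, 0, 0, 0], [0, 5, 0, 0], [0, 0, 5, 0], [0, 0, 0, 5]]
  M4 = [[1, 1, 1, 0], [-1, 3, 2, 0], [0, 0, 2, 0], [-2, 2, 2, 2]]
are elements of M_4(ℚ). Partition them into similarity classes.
Characteristic polynomials: χ_{M1} = (x - 5)^4, χ_{M2} = (x - 1)^4, χ_{M3} = (x - 5)^4, χ_{M4} = (x - 2)^4.

{M1}: invariant factors x - 5, x - 5, (x - 5)^2.

{M2}: invariant factors (x - 1)^2, (x - 1)^2.

{M3}: invariant factors x - 5, x - 5, x - 5, x - 5.

{M4}: invariant factors x - 2, (x - 2)^3.

Matrices are similar if and only if their invariant-factor lists agree; the partition into similarity classes is {M1}, {M2}, {M3}, {M4}.

4 classes: {M1}, {M2}, {M3}, {M4}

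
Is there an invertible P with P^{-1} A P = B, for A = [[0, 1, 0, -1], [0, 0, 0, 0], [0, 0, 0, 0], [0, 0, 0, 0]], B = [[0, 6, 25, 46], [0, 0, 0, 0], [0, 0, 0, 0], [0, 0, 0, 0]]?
Yes.

Two matrices over a field are similar if and only if they have the same invariant factors.

Both A and B have characteristic polynomial x^4 and minimal polynomial x^2. Computing further, both have invariant factors x, x, x^2. Hence A and B are similar.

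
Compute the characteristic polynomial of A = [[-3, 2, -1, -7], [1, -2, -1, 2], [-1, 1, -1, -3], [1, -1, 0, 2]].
xI - A = [[x + 3, -2, 1, 7], [-1, x + 2, 1, -2], [1, -1, x + 1, 3], [-1, 1, 0, x - 2]].

Expanding det(xI - A) along the first row:
det(xI - A) = + (x + 3)·det([[x + 2, 1, -2], [-1, x + 1, 3], [1, 0, x - 2]]) - (-2)·det([[-1, 1, -2], [1, x + 1, 3], [-1, 0, x - 2]]) + (1)·det([[-1, x + 2, -2], [1, -1, 3], [-1, 1, x - 2]]) - (7)·det([[-1, x + 2, 1], [1, -1, x + 1], [-1, 1, 0]]).

Evaluating gives χ_A(x) = x^4 + 4x^3 + 6x^2 + 4x + 1 = (x + 1)^4.

χ_A(x) = (x + 1)^4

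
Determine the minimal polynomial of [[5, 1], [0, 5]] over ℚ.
m_A(x) = (x - 5)^2

The characteristic polynomial factors as (x - 5)^2. The minimal polynomial is ∏(x - λ)^{k_λ} where k_λ is the size of the largest Jordan block at λ.

For λ = 5: rank(A - 5I) = 1, and the largest Jordan block has size 2 (the smallest k with rank((A - 5I)^k) = rank((A - 5I)^(k+1))).

So m_A(x) = (x - 5)^2.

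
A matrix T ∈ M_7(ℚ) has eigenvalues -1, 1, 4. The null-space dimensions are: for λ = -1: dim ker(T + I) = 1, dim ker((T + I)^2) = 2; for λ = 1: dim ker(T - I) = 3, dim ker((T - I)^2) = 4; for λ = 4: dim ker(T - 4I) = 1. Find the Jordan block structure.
Jordan blocks: (-1, 2), (1, 2), (1, 1), (1, 1), (4, 1)

λ = -1: successive nullity increments [1, 1] count blocks of size ≥ k; block sizes are [2].
λ = 1: successive nullity increments [3, 1] count blocks of size ≥ k; block sizes are [2, 1, 1].
λ = 4: successive nullity increments [1] count blocks of size ≥ k; block sizes are [1].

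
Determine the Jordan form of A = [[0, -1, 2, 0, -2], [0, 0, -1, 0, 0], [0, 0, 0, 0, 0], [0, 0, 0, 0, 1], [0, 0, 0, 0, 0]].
J = [[0, 1, 0, 0, 0], [0, 0, 1, 0, 0], [0, 0, 0, 0, 0], [0, 0, 0, 0, 1], [0, 0, 0, 0, 0]]

The characteristic polynomial is det(xI - A) = x^5, so the eigenvalues are 0 (algebraic multiplicity 5).

For λ = 0: rank(A) = 3, rank(A^2) = 1, rank(A^3) = 0. The eigenspace has dimension 5 - 3 = 2, so there are 2 Jordan blocks; the rank sequence gives block sizes [3, 2].

Assembling the blocks gives the Jordan form J above.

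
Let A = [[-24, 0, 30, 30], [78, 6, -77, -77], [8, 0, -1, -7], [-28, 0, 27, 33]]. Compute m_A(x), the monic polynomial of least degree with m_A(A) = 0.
The characteristic polynomial factors as (x - 6)^3(x + 4). The minimal polynomial is ∏(x - λ)^{k_λ} where k_λ is the size of the largest Jordan block at λ.

For λ = -4: rank(A + 4I) = 3, and the largest Jordan block has size 1 (the smallest k with rank((A + 4I)^k) = rank((A + 4I)^(k+1))).
For λ = 6: rank(A - 6I) = 2, and the largest Jordan block has size 2 (the smallest k with rank((A - 6I)^k) = rank((A - 6I)^(k+1))).

So m_A(x) = (x - 6)^2(x + 4).

m_A(x) = (x - 6)^2(x + 4)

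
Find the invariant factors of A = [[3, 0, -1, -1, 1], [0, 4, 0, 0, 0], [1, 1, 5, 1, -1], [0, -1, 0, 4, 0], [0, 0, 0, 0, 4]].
x - 4, (x - 4)^2, (x - 4)^2

The Jordan structure of A has elementary divisors (x - 4)^2, (x - 4)^2, (x - 4). Arranging the block sizes at each eigenvalue in decreasing order and taking row products gives the invariant factors.

Invariant factors (smallest first, each dividing the next): x - 4, (x - 4)^2, (x - 4)^2.

Check: the last factor (x - 4)^2 is the minimal polynomial, and the product (x - 4)^5 is the characteristic polynomial.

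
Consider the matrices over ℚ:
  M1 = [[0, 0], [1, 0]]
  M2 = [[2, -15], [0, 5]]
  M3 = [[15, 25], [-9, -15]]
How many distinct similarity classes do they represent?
Characteristic polynomials: χ_{M1} = x^2, χ_{M2} = (x - 5)(x - 2), χ_{M3} = x^2.

{M1, M3}: invariant factors x^2.

{M2}: invariant factors (x - 5)(x - 2).

Matrices are similar if and only if their invariant-factor lists agree; the partition into similarity classes is {M1, M3}, {M2}.

2 classes: {M1, M3}, {M2}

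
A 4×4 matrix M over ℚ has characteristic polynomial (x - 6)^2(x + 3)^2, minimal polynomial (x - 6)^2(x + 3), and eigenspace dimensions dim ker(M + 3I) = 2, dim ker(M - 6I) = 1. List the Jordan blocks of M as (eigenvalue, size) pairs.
λ = -3: algebraic multiplicity 2 (exponent in χ_M), largest block size 1 (exponent in m_M), 2 blocks (geometric multiplicity). These force block sizes [1, 1].
λ = 6: algebraic multiplicity 2 (exponent in χ_M), largest block size 2 (exponent in m_M), 1 block (geometric multiplicity). This forces block sizes [2].

Jordan blocks: (-3, 1), (-3, 1), (6, 2)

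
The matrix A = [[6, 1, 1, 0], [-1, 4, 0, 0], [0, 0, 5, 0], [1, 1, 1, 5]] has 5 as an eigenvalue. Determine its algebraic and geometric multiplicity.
algebraic multiplicity 4, geometric multiplicity 2

The characteristic polynomial is (x - 5)^4, so the factor x - 5 appears with exponent 4: the algebraic multiplicity is 4.

rank(A - 5I) = 2, so the eigenspace has dimension 4 - 2 = 2: the geometric multiplicity is 2.

Since 2 < 4, A is not diagonalizable.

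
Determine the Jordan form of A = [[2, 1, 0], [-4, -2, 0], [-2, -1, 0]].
J = [[0, 1, 0], [0, 0, 0], [0, 0, 0]]

The characteristic polynomial is det(xI - A) = x^3, so the eigenvalues are 0 (algebraic multiplicity 3).

For λ = 0: rank(A) = 1, rank(A^2) = 0. The eigenspace has dimension 3 - 1 = 2, so there are 2 Jordan blocks; the rank sequence gives block sizes [2, 1].

Assembling the blocks gives the Jordan form J above.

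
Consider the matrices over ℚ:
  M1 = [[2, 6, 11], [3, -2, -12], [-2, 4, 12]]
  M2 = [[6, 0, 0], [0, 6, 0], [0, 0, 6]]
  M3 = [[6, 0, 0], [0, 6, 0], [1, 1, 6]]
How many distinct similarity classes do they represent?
3 classes: {M1}, {M2}, {M3}

Characteristic polynomials: χ_{M1} = (x - 4)^3, χ_{M2} = (x - 6)^3, χ_{M3} = (x - 6)^3.

{M1}: invariant factors (x - 4)^3.

{M2}: invariant factors x - 6, x - 6, x - 6.

{M3}: invariant factors x - 6, (x - 6)^2.

Matrices are similar if and only if their invariant-factor lists agree; the partition into similarity classes is {M1}, {M2}, {M3}.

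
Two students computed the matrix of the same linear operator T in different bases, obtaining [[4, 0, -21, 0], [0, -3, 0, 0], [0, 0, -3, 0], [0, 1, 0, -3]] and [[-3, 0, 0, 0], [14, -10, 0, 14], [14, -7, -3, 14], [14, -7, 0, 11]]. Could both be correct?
Both have characteristic polynomial (x - 4)(x + 3)^3, but the minimal polynomial of A is (x - 4)(x + 3)^2 while the minimal polynomial of B is (x - 4)(x + 3). The minimal polynomial is a similarity invariant, so A and B are not similar.

No.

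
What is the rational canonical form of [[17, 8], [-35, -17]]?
The invariant factors of A (the non-unit diagonal entries of the Smith normal form of xI - A over ℚ[x]) are (x - 3)(x + 3), each dividing the next. The characteristic polynomial is their product, (x - 3)(x + 3).

The rational canonical form is the block-diagonal matrix of companion matrices C(f_i):
R = [[0, 9], [1, 0]].

R = [[0, 9], [1, 0]]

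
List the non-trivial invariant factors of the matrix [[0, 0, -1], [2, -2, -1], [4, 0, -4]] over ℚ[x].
The Jordan structure of A has elementary divisors (x + 2)^2, (x + 2). Arranging the block sizes at each eigenvalue in decreasing order and taking row products gives the invariant factors.

Invariant factors (smallest first, each dividing the next): x + 2, (x + 2)^2.

Check: the last factor (x + 2)^2 is the minimal polynomial, and the product (x + 2)^3 is the characteristic polynomial.

x + 2, (x + 2)^2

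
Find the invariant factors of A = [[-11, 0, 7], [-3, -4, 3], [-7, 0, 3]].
x + 4, (x + 4)^2

The Jordan structure of A has elementary divisors (x + 4)^2, (x + 4). Arranging the block sizes at each eigenvalue in decreasing order and taking row products gives the invariant factors.

Invariant factors (smallest first, each dividing the next): x + 4, (x + 4)^2.

Check: the last factor (x + 4)^2 is the minimal polynomial, and the product (x + 4)^3 is the characteristic polynomial.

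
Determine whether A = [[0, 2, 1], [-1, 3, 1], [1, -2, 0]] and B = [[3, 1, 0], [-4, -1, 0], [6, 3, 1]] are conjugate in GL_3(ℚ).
Yes.

Two matrices over a field are similar if and only if they have the same invariant factors.

Both A and B have characteristic polynomial (x - 1)^3 and minimal polynomial (x - 1)^2. Computing further, both have invariant factors x - 1, (x - 1)^2. Hence A and B are similar.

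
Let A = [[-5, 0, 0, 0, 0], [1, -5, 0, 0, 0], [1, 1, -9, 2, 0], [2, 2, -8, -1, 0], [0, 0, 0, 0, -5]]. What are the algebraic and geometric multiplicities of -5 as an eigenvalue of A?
algebraic multiplicity 5, geometric multiplicity 3

The characteristic polynomial is (x + 5)^5, so the factor x + 5 appears with exponent 5: the algebraic multiplicity is 5.

rank(A + 5I) = 2, so the eigenspace has dimension 5 - 2 = 3: the geometric multiplicity is 3.

Since 3 < 5, A is not diagonalizable.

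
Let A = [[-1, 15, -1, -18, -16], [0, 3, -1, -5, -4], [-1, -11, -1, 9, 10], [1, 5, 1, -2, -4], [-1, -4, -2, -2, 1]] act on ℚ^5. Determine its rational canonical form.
The invariant factors of A (the non-unit diagonal entries of the Smith normal form of xI - A over ℚ[x]) are (x - 2)(x + 2)(x^3 - 2x - 5), each dividing the next. The characteristic polynomial is their product, (x - 2)(x + 2)(x^3 - 2x - 5).

The rational canonical form is the block-diagonal matrix of companion matrices C(f_i):
R = [[0, 0, 0, 0, -20], [1, 0, 0, 0, -8], [0, 1, 0, 0, 5], [0, 0, 1, 0, 6], [0, 0, 0, 1, 0]].

Note the characteristic polynomial does not split into linear factors over ℚ, so A has no Jordan form over ℚ; the rational canonical form exists over any field.

R = [[0, 0, 0, 0, -20], [1, 0, 0, 0, -8], [0, 1, 0, 0, 5], [0, 0, 1, 0, 6], [0, 0, 0, 1, 0]]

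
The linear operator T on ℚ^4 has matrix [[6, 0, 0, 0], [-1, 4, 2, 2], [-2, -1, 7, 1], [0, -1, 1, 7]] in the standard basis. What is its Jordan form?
The characteristic polynomial is det(xI - A) = (x - 6)^4, so the eigenvalues are 6 (algebraic multiplicity 4).

For λ = 6: rank(A - 6I) = 2, rank((A - 6I)^2) = 1, rank((A - 6I)^3) = 0. The eigenspace has dimension 4 - 2 = 2, so there are 2 Jordan blocks; the rank sequence gives block sizes [3, 1].

Assembling the blocks gives the Jordan form J above.

J = [[6, 1, 0, 0], [0, 6, 1, 0], [0, 0, 6, 0], [0, 0, 0, 6]]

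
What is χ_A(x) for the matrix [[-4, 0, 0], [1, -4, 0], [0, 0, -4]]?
χ_A(x) = (x + 4)^3

xI - A = [[x + 4, 0, 0], [-1, x + 4, 0], [0, 0, x + 4]].

Expanding det(xI - A) along the first row:
det(xI - A) = + (x + 4)·det([[x + 4, 0], [0, x + 4]]) - (0)·det([[-1, 0], [0, x + 4]]) + (0)·det([[-1, x + 4], [0, 0]]).

Evaluating gives χ_A(x) = x^3 + 12x^2 + 48x + 64 = (x + 4)^3.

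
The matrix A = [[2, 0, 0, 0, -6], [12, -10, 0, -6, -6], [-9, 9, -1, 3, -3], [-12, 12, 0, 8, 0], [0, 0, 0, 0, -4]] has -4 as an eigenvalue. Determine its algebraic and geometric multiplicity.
The characteristic polynomial is (x - 2)^2(x + 1)(x + 4)^2, so the factor x + 4 appears with exponent 2: the algebraic multiplicity is 2.

rank(A + 4I) = 3, so the eigenspace has dimension 5 - 3 = 2: the geometric multiplicity is 2.

algebraic multiplicity 2, geometric multiplicity 2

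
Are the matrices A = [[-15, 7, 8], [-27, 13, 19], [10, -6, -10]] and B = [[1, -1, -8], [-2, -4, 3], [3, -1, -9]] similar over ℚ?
Two matrices over a field are similar if and only if they have the same invariant factors.

Both A and B have characteristic polynomial (x + 4)^3 and minimal polynomial (x + 4)^3. Computing further, both have invariant factors (x + 4)^3. Hence A and B are similar.

Yes.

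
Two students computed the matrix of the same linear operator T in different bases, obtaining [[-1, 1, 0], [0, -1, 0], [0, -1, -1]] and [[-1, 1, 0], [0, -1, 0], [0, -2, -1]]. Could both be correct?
Yes.

Two matrices over a field are similar if and only if they have the same invariant factors.

Both A and B have characteristic polynomial (x + 1)^3 and minimal polynomial (x + 1)^2. Computing further, both have invariant factors x + 1, (x + 1)^2. Hence A and B are similar.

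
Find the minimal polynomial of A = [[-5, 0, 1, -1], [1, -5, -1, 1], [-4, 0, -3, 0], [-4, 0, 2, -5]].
The characteristic polynomial factors as (x + 3)(x + 5)^3. The minimal polynomial is ∏(x - λ)^{k_λ} where k_λ is the size of the largest Jordan block at λ.

For λ = -5: rank(A + 5I) = 3, and the largest Jordan block has size 3 (the smallest k with rank((A + 5I)^k) = rank((A + 5I)^(k+1))).
For λ = -3: rank(A + 3I) = 3, and the largest Jordan block has size 1 (the smallest k with rank((A + 3I)^k) = rank((A + 3I)^(k+1))).

So m_A(x) = (x + 3)(x + 5)^3.

m_A(x) = (x + 3)(x + 5)^3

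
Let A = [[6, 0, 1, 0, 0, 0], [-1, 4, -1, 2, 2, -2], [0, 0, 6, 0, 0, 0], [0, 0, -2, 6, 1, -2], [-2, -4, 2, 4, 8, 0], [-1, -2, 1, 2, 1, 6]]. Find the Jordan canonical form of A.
The characteristic polynomial is det(xI - A) = (x - 6)^6, so the eigenvalues are 6 (algebraic multiplicity 6).

For λ = 6: rank(A - 6I) = 3, rank((A - 6I)^2) = 1, rank((A - 6I)^3) = 0. The eigenspace has dimension 6 - 3 = 3, so there are 3 Jordan blocks; the rank sequence gives block sizes [3, 2, 1].

Assembling the blocks gives the Jordan form J above.

J = [[6, 1, 0, 0, 0, 0], [0, 6, 1, 0, 0, 0], [0, 0, 6, 0, 0, 0], [0, 0, 0, 6, 1, 0], [0, 0, 0, 0, 6, 0], [0, 0, 0, 0, 0, 6]]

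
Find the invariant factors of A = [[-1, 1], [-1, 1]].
The Jordan structure of A has elementary divisors x^2. Arranging the block sizes at each eigenvalue in decreasing order and taking row products gives the invariant factors.

Invariant factors (smallest first, each dividing the next): x^2.

Check: the last factor x^2 is the minimal polynomial, and the product x^2 is the characteristic polynomial.

x^2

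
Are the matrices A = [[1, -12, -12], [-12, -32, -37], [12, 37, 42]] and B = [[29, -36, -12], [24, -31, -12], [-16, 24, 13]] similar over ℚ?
Both have characteristic polynomial (x - 5)^2(x - 1), but the minimal polynomial of A is (x - 5)^2(x - 1) while the minimal polynomial of B is (x - 5)(x - 1). The minimal polynomial is a similarity invariant, so A and B are not similar.

No.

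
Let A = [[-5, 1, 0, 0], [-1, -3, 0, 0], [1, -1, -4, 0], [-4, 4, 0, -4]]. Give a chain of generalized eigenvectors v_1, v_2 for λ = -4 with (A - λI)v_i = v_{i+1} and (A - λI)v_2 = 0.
v_1 = [[-1, 0, 0, -1]]^T, v_2 = [[1, 1, -1, 4]]^T

We seek v_1 ∈ ker((A + 4I)^2) \ ker(A + 4I), then set v_{i+1} = (A + 4I) v_i.

One such chain is v_1 = [[-1, 0, 0, -1]]^T, v_2 = [[1, 1, -1, 4]]^T. Check: (A + 4I) v_2 = [[0, 0, 0, 0]]^T = 0.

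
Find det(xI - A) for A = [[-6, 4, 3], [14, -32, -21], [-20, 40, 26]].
χ_A(x) = (x + 4)^3

xI - A = [[x + 6, -4, -3], [-14, x + 32, 21], [20, -40, x - 26]].

Expanding det(xI - A) along the first row:
det(xI - A) = + (x + 6)·det([[x + 32, 21], [-40, x - 26]]) - (-4)·det([[-14, 21], [20, x - 26]]) + (-3)·det([[-14, x + 32], [20, -40]]).

Evaluating gives χ_A(x) = x^3 + 12x^2 + 48x + 64 = (x + 4)^3.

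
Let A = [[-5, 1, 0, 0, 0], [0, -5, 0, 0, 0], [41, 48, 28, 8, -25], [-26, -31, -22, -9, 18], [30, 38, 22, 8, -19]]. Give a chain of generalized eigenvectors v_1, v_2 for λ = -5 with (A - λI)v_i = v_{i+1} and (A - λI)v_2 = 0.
We seek v_1 ∈ ker((A + 5I)^2) \ ker(A + 5I), then set v_{i+1} = (A + 5I) v_i.

One such chain is v_1 = [[0, 1, -1, -2, 0]]^T, v_2 = [[1, 0, -1, -1, 0]]^T. Check: (A + 5I) v_2 = [[0, 0, 0, 0, 0]]^T = 0.

v_1 = [[0, 1, -1, -2, 0]]^T, v_2 = [[1, 0, -1, -1, 0]]^T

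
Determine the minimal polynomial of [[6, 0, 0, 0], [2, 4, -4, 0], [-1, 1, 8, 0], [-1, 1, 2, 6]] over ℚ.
m_A(x) = (x - 6)^2

The characteristic polynomial factors as (x - 6)^4. The minimal polynomial is ∏(x - λ)^{k_λ} where k_λ is the size of the largest Jordan block at λ.

For λ = 6: rank(A - 6I) = 1, and the largest Jordan block has size 2 (the smallest k with rank((A - 6I)^k) = rank((A - 6I)^(k+1))).

So m_A(x) = (x - 6)^2.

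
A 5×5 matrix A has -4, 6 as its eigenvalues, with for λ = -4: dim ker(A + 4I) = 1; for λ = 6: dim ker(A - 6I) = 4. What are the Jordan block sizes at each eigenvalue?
λ = -4: successive nullity increments [1] count blocks of size ≥ k; block sizes are [1].
λ = 6: successive nullity increments [4] count blocks of size ≥ k; block sizes are [1, 1, 1, 1].

Jordan blocks: (-4, 1), (6, 1), (6, 1), (6, 1), (6, 1)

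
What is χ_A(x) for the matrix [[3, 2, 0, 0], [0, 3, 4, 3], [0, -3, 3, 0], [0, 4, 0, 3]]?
χ_A(x) = (x - 3)^4

xI - A = [[x - 3, -2, 0, 0], [0, x - 3, -4, -3], [0, 3, x - 3, 0], [0, -4, 0, x - 3]].

Expanding det(xI - A) along the first row:
det(xI - A) = + (x - 3)·det([[x - 3, -4, -3], [3, x - 3, 0], [-4, 0, x - 3]]) - (-2)·det([[0, -4, -3], [0, x - 3, 0], [0, 0, x - 3]]) + (0)·det([[0, x - 3, -3], [0, 3, 0], [0, -4, x - 3]]) - (0)·det([[0, x - 3, -4], [0, 3, x - 3], [0, -4, 0]]).

Evaluating gives χ_A(x) = x^4 - 12x^3 + 54x^2 - 108x + 81 = (x - 3)^4.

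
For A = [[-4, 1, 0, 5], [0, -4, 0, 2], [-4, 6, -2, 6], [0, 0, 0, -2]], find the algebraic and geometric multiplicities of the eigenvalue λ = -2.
algebraic multiplicity 2, geometric multiplicity 2

The characteristic polynomial is (x + 2)^2(x + 4)^2, so the factor x + 2 appears with exponent 2: the algebraic multiplicity is 2.

rank(A + 2I) = 2, so the eigenspace has dimension 4 - 2 = 2: the geometric multiplicity is 2.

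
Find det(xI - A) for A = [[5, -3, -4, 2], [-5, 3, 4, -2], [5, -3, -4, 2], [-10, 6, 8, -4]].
xI - A = [[x - 5, 3, 4, -2], [5, x - 3, -4, 2], [-5, 3, x + 4, -2], [10, -6, -8, x + 4]].

Expanding det(xI - A) along the first row:
det(xI - A) = + (x - 5)·det([[x - 3, -4, 2], [3, x + 4, -2], [-6, -8, x + 4]]) - (3)·det([[5, -4, 2], [-5, x + 4, -2], [10, -8, x + 4]]) + (4)·det([[5, x - 3, 2], [-5, 3, -2], [10, -6, x + 4]]) - (-2)·det([[5, x - 3, -4], [-5, 3, x + 4], [10, -6, -8]]).

Evaluating gives χ_A(x) = x^4.

χ_A(x) = x^4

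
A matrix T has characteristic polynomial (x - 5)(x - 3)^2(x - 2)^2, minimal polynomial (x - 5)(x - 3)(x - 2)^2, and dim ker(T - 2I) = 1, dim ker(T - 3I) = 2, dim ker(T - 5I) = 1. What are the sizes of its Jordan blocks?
Jordan blocks: (2, 2), (3, 1), (3, 1), (5, 1)

λ = 2: algebraic multiplicity 2 (exponent in χ_T), largest block size 2 (exponent in m_T), 1 block (geometric multiplicity). This forces block sizes [2].
λ = 3: algebraic multiplicity 2 (exponent in χ_T), largest block size 1 (exponent in m_T), 2 blocks (geometric multiplicity). These force block sizes [1, 1].
λ = 5: algebraic multiplicity 1 (exponent in χ_T), largest block size 1 (exponent in m_T), 1 block (geometric multiplicity). This forces block sizes [1].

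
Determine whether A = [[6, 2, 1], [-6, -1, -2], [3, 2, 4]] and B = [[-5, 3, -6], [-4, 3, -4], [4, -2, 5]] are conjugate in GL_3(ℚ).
No.

trace(A) = 9 but trace(B) = 3. The trace is a similarity invariant, so A and B are not similar.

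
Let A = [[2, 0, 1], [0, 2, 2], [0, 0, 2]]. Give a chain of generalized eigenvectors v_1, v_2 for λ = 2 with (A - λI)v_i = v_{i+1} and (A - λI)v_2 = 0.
We seek v_1 ∈ ker((A - 2I)^2) \ ker(A - 2I), then set v_{i+1} = (A - 2I) v_i.

One such chain is v_1 = [[3, 4, 1]]^T, v_2 = [[1, 2, 0]]^T. Check: (A - 2I) v_2 = [[0, 0, 0]]^T = 0.

v_1 = [[3, 4, 1]]^T, v_2 = [[1, 2, 0]]^T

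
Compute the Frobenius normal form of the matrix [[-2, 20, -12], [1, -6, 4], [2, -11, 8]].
R = [[0, 0, -4], [1, 0, 4], [0, 1, 0]]

The invariant factors of A (the non-unit diagonal entries of the Smith normal form of xI - A over ℚ[x]) are x^3 - 4x + 4, each dividing the next. The characteristic polynomial is their product, x^3 - 4x + 4.

The rational canonical form is the block-diagonal matrix of companion matrices C(f_i):
R = [[0, 0, -4], [1, 0, 4], [0, 1, 0]].

Note the characteristic polynomial does not split into linear factors over ℚ, so A has no Jordan form over ℚ; the rational canonical form exists over any field.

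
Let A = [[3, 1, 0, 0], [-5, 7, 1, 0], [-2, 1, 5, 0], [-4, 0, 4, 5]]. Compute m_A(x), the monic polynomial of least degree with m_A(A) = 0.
m_A(x) = (x - 5)^3

The characteristic polynomial factors as (x - 5)^4. The minimal polynomial is ∏(x - λ)^{k_λ} where k_λ is the size of the largest Jordan block at λ.

For λ = 5: rank(A - 5I) = 2, and the largest Jordan block has size 3 (the smallest k with rank((A - 5I)^k) = rank((A - 5I)^(k+1))).

So m_A(x) = (x - 5)^3.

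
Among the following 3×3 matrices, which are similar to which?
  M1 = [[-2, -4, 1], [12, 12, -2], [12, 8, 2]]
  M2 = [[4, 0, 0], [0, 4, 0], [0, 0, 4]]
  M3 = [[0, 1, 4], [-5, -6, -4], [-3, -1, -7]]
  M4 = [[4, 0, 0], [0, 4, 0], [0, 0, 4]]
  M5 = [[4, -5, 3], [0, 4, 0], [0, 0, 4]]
3 classes: {M1, M5}, {M2, M4}, {M3}

Characteristic polynomials: χ_{M1} = (x - 4)^3, χ_{M2} = (x - 4)^3, χ_{M3} = (x + 3)(x + 5)^2, χ_{M4} = (x - 4)^3, χ_{M5} = (x - 4)^3.

{M1, M5}: invariant factors x - 4, (x - 4)^2.

{M2, M4}: invariant factors x - 4, x - 4, x - 4.

{M3}: invariant factors (x + 3)(x + 5)^2.

Matrices are similar if and only if their invariant-factor lists agree; the partition into similarity classes is {M1, M5}, {M2, M4}, {M3}.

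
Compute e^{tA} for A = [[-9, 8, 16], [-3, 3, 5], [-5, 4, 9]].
e^{tA} = [[(-2*t^2 - 10*t + 1)*e^{t}, 8*t*e^{t}, 4*t*(t + 4)*e^{t}], [t*(-t - 6)*e^{t}/2, (2*t + 1)*e^{t}, t*(t + 5)*e^{t}], [t*(-t - 5)*e^{t}, 4*t*e^{t}, (2*t^2 + 8*t + 1)*e^{t}]]

A has Jordan form J = [[1, 1, 0], [0, 1, 1], [0, 0, 1]] with A = PJP^{-1}, so e^{tA} = P e^{tJ} P^{-1}.

For a Jordan block J_k(λ), e^{tJ_k(λ)} = e^{λt} · (I + tN + t^2 N^2/2! + ... + t^{k-1} N^{k-1}/(k-1)!) where N is the nilpotent superdiagonal part.

Assembling the blocks and conjugating back gives the entries of e^{tA} as shown above.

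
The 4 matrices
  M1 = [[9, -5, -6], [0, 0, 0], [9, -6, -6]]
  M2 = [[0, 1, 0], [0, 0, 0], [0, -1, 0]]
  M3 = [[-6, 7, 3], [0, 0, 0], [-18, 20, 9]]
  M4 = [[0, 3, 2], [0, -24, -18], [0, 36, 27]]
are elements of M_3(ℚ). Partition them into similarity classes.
Characteristic polynomials: χ_{M1} = x^2(x - 3), χ_{M2} = x^3, χ_{M3} = x^2(x - 3), χ_{M4} = x^2(x - 3).

{M1, M3, M4}: invariant factors x^2(x - 3).

{M2}: invariant factors x, x^2.

Matrices are similar if and only if their invariant-factor lists agree; the partition into similarity classes is {M1, M3, M4}, {M2}.

2 classes: {M1, M3, M4}, {M2}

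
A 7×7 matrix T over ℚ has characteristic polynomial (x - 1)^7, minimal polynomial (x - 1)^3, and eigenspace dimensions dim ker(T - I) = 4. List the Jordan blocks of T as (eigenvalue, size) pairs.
Jordan blocks: (1, 3), (1, 2), (1, 1), (1, 1)

λ = 1: algebraic multiplicity 7 (exponent in χ_T), largest block size 3 (exponent in m_T), 4 blocks (geometric multiplicity). These force block sizes [3, 2, 1, 1].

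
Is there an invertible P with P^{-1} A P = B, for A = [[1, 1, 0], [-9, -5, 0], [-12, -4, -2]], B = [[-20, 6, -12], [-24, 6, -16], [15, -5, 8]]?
Yes.

Two matrices over a field are similar if and only if they have the same invariant factors.

Both A and B have characteristic polynomial (x + 2)^3 and minimal polynomial (x + 2)^2. Computing further, both have invariant factors x + 2, (x + 2)^2. Hence A and B are similar.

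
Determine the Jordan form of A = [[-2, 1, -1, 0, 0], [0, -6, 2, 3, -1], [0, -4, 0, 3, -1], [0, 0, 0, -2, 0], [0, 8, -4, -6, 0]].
J = [[-2, 1, 0, 0, 0], [0, -2, 0, 0, 0], [0, 0, -2, 1, 0], [0, 0, 0, -2, 0], [0, 0, 0, 0, -2]]

The characteristic polynomial is det(xI - A) = (x + 2)^5, so the eigenvalues are -2 (algebraic multiplicity 5).

For λ = -2: rank(A + 2I) = 2, rank((A + 2I)^2) = 0. The eigenspace has dimension 5 - 2 = 3, so there are 3 Jordan blocks; the rank sequence gives block sizes [2, 2, 1].

Assembling the blocks gives the Jordan form J above.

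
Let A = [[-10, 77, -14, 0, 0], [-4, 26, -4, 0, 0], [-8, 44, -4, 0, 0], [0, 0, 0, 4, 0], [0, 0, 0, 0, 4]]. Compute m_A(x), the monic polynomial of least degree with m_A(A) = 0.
The characteristic polynomial factors as (x - 4)^5. The minimal polynomial is ∏(x - λ)^{k_λ} where k_λ is the size of the largest Jordan block at λ.

For λ = 4: rank(A - 4I) = 1, and the largest Jordan block has size 2 (the smallest k with rank((A - 4I)^k) = rank((A - 4I)^(k+1))).

So m_A(x) = (x - 4)^2.

m_A(x) = (x - 4)^2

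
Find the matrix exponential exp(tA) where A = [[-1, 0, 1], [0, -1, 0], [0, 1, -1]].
e^{tA} = [[e^{-t}, t^2*e^{-t}/2, t*e^{-t}], [0, e^{-t}, 0], [0, t*e^{-t}, e^{-t}]]

A has Jordan form J = [[-1, 1, 0], [0, -1, 1], [0, 0, -1]] with A = PJP^{-1}, so e^{tA} = P e^{tJ} P^{-1}.

For a Jordan block J_k(λ), e^{tJ_k(λ)} = e^{λt} · (I + tN + t^2 N^2/2! + ... + t^{k-1} N^{k-1}/(k-1)!) where N is the nilpotent superdiagonal part.

Assembling the blocks and conjugating back gives the entries of e^{tA} as shown above.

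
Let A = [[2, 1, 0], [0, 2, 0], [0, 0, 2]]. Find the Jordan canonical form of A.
The characteristic polynomial is det(xI - A) = (x - 2)^3, so the eigenvalues are 2 (algebraic multiplicity 3).

For λ = 2: rank(A - 2I) = 1, rank((A - 2I)^2) = 0. The eigenspace has dimension 3 - 1 = 2, so there are 2 Jordan blocks; the rank sequence gives block sizes [2, 1].

Assembling the blocks gives the Jordan form J above.

J = [[2, 1, 0], [0, 2, 0], [0, 0, 2]]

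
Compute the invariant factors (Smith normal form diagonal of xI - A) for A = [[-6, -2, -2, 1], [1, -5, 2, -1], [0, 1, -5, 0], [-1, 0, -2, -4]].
The Jordan structure of A has elementary divisors (x + 5)^3, (x + 5). Arranging the block sizes at each eigenvalue in decreasing order and taking row products gives the invariant factors.

Invariant factors (smallest first, each dividing the next): x + 5, (x + 5)^3.

Check: the last factor (x + 5)^3 is the minimal polynomial, and the product (x + 5)^4 is the characteristic polynomial.

x + 5, (x + 5)^3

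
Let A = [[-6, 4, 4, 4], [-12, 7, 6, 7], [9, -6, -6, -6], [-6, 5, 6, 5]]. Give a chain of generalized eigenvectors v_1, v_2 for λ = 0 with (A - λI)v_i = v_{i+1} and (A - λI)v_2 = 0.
We seek v_1 ∈ ker(A^2) \ ker(A), then set v_{i+1} = A v_i.

One such chain is v_1 = [[-4, -9, 7, -4]]^T, v_2 = [[0, -1, 0, 1]]^T. Check: A v_2 = [[0, 0, 0, 0]]^T = 0.

v_1 = [[-4, -9, 7, -4]]^T, v_2 = [[0, -1, 0, 1]]^T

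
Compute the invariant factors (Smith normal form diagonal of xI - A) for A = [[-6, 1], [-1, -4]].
(x + 5)^2

The Jordan structure of A has elementary divisors (x + 5)^2. Arranging the block sizes at each eigenvalue in decreasing order and taking row products gives the invariant factors.

Invariant factors (smallest first, each dividing the next): (x + 5)^2.

Check: the last factor (x + 5)^2 is the minimal polynomial, and the product (x + 5)^2 is the characteristic polynomial.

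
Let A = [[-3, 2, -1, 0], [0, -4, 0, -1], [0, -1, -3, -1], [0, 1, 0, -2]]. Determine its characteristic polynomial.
χ_A(x) = (x + 3)^4

xI - A = [[x + 3, -2, 1, 0], [0, x + 4, 0, 1], [0, 1, x + 3, 1], [0, -1, 0, x + 2]].

Expanding det(xI - A) along the first row:
det(xI - A) = + (x + 3)·det([[x + 4, 0, 1], [1, x + 3, 1], [-1, 0, x + 2]]) - (-2)·det([[0, 0, 1], [0, x + 3, 1], [0, 0, x + 2]]) + (1)·det([[0, x + 4, 1], [0, 1, 1], [0, -1, x + 2]]) - (0)·det([[0, x + 4, 0], [0, 1, x + 3], [0, -1, 0]]).

Evaluating gives χ_A(x) = x^4 + 12x^3 + 54x^2 + 108x + 81 = (x + 3)^4.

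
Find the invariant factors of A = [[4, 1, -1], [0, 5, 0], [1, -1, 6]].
The Jordan structure of A has elementary divisors (x - 5)^2, (x - 5). Arranging the block sizes at each eigenvalue in decreasing order and taking row products gives the invariant factors.

Invariant factors (smallest first, each dividing the next): x - 5, (x - 5)^2.

Check: the last factor (x - 5)^2 is the minimal polynomial, and the product (x - 5)^3 is the characteristic polynomial.

x - 5, (x - 5)^2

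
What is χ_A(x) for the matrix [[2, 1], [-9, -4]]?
xI - A = [[x - 2, -1], [9, x + 4]].

Expanding det(xI - A) along the first row:
det(xI - A) = + (x - 2)·det([[x + 4]]) - (-1)·det([[9]]).

Evaluating gives χ_A(x) = x^2 + 2x + 1 = (x + 1)^2.

χ_A(x) = (x + 1)^2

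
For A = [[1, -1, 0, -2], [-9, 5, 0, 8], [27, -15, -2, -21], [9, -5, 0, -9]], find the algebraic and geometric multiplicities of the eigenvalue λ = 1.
algebraic multiplicity 1, geometric multiplicity 1

The characteristic polynomial is (x - 1)(x + 2)^3, so the factor x - 1 appears with exponent 1: the algebraic multiplicity is 1.

rank(A - I) = 3, so the eigenspace has dimension 4 - 3 = 1: the geometric multiplicity is 1.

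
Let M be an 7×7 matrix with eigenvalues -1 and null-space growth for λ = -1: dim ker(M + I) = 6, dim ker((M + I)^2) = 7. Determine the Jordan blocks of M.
Jordan blocks: (-1, 2), (-1, 1), (-1, 1), (-1, 1), (-1, 1), (-1, 1)

λ = -1: successive nullity increments [6, 1] count blocks of size ≥ k; block sizes are [2, 1, 1, 1, 1, 1].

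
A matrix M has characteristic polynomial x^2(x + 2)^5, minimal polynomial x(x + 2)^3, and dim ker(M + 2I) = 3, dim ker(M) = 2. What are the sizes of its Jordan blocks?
Jordan blocks: (-2, 3), (-2, 1), (-2, 1), (0, 1), (0, 1)

λ = -2: algebraic multiplicity 5 (exponent in χ_M), largest block size 3 (exponent in m_M), 3 blocks (geometric multiplicity). These force block sizes [3, 1, 1].
λ = 0: algebraic multiplicity 2 (exponent in χ_M), largest block size 1 (exponent in m_M), 2 blocks (geometric multiplicity). These force block sizes [1, 1].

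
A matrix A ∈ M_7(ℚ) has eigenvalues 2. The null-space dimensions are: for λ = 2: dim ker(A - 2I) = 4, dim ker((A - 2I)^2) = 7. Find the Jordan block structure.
λ = 2: successive nullity increments [4, 3] count blocks of size ≥ k; block sizes are [2, 2, 2, 1].

Jordan blocks: (2, 2), (2, 2), (2, 2), (2, 1)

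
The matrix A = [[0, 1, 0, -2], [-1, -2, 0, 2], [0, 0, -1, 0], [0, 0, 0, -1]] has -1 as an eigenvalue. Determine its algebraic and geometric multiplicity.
algebraic multiplicity 4, geometric multiplicity 3

The characteristic polynomial is (x + 1)^4, so the factor x + 1 appears with exponent 4: the algebraic multiplicity is 4.

rank(A + I) = 1, so the eigenspace has dimension 4 - 1 = 3: the geometric multiplicity is 3.

Since 3 < 4, A is not diagonalizable.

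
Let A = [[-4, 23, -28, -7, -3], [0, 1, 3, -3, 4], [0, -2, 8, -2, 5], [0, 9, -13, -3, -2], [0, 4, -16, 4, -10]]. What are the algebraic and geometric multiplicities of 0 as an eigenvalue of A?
algebraic multiplicity 3, geometric multiplicity 1

The characteristic polynomial is x^3(x + 4)^2, so the factor x appears with exponent 3: the algebraic multiplicity is 3.

rank(A) = 4, so the eigenspace has dimension 5 - 4 = 1: the geometric multiplicity is 1.

Since 1 < 3, A is not diagonalizable.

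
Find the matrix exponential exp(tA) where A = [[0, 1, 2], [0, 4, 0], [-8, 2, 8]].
e^{tA} = [[(1 - 4*t)*e^{4*t}, t*e^{4*t}, 2*t*e^{4*t}], [0, e^{4*t}, 0], [-8*t*e^{4*t}, 2*t*e^{4*t}, (4*t + 1)*e^{4*t}]]

A has Jordan form J = [[4, 1, 0], [0, 4, 0], [0, 0, 4]] with A = PJP^{-1}, so e^{tA} = P e^{tJ} P^{-1}.

For a Jordan block J_k(λ), e^{tJ_k(λ)} = e^{λt} · (I + tN + t^2 N^2/2! + ... + t^{k-1} N^{k-1}/(k-1)!) where N is the nilpotent superdiagonal part.

Assembling the blocks and conjugating back gives the entries of e^{tA} as shown above.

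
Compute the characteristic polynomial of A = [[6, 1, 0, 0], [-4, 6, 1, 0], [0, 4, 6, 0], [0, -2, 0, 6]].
χ_A(x) = (x - 6)^4

xI - A = [[x - 6, -1, 0, 0], [4, x - 6, -1, 0], [0, -4, x - 6, 0], [0, 2, 0, x - 6]].

Expanding det(xI - A) along the first row:
det(xI - A) = + (x - 6)·det([[x - 6, -1, 0], [-4, x - 6, 0], [2, 0, x - 6]]) - (-1)·det([[4, -1, 0], [0, x - 6, 0], [0, 0, x - 6]]) + (0)·det([[4, x - 6, 0], [0, -4, 0], [0, 2, x - 6]]) - (0)·det([[4, x - 6, -1], [0, -4, x - 6], [0, 2, 0]]).

Evaluating gives χ_A(x) = x^4 - 24x^3 + 216x^2 - 864x + 1296 = (x - 6)^4.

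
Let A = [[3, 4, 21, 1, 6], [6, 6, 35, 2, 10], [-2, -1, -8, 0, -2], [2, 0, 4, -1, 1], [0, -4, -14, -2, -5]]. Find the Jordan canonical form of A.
J = [[-1, 1, 0, 0, 0], [0, -1, 1, 0, 0], [0, 0, -1, 0, 0], [0, 0, 0, -1, 1], [0, 0, 0, 0, -1]]

The characteristic polynomial is det(xI - A) = (x + 1)^5, so the eigenvalues are -1 (algebraic multiplicity 5).

For λ = -1: rank(A + I) = 3, rank((A + I)^2) = 1, rank((A + I)^3) = 0. The eigenspace has dimension 5 - 3 = 2, so there are 2 Jordan blocks; the rank sequence gives block sizes [3, 2].

Assembling the blocks gives the Jordan form J above.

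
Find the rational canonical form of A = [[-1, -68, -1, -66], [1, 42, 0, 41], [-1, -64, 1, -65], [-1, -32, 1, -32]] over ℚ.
The invariant factors of A (the non-unit diagonal entries of the Smith normal form of xI - A over ℚ[x]) are (x - 4)^2(x - 1)^2, each dividing the next. The characteristic polynomial is their product, (x - 4)^2(x - 1)^2.

The rational canonical form is the block-diagonal matrix of companion matrices C(f_i):
R = [[0, 0, 0, -16], [1, 0, 0, 40], [0, 1, 0, -33], [0, 0, 1, 10]].

R = [[0, 0, 0, -16], [1, 0, 0, 40], [0, 1, 0, -33], [0, 0, 1, 10]]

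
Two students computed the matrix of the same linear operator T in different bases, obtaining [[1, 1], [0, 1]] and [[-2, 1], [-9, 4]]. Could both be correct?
Two matrices over a field are similar if and only if they have the same invariant factors.

Both A and B have characteristic polynomial (x - 1)^2 and minimal polynomial (x - 1)^2. Computing further, both have invariant factors (x - 1)^2. Hence A and B are similar.

Yes.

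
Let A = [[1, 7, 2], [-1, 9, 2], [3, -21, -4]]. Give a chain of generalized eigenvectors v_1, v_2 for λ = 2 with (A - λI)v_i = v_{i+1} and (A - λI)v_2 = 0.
We seek v_1 ∈ ker((A - 2I)^2) \ ker(A - 2I), then set v_{i+1} = (A - 2I) v_i.

One such chain is v_1 = [[0, 1, -3]]^T, v_2 = [[1, 1, -3]]^T. Check: (A - 2I) v_2 = [[0, 0, 0]]^T = 0.

v_1 = [[0, 1, -3]]^T, v_2 = [[1, 1, -3]]^T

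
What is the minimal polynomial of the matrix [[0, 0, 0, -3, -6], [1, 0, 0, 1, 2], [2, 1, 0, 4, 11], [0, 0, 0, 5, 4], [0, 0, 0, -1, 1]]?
The characteristic polynomial factors as x^3(x - 3)^2. The minimal polynomial is ∏(x - λ)^{k_λ} where k_λ is the size of the largest Jordan block at λ.

For λ = 0: rank(A) = 4, and the largest Jordan block has size 3 (the smallest k with rank(A^k) = rank(A^(k+1))).
For λ = 3: rank(A - 3I) = 4, and the largest Jordan block has size 2 (the smallest k with rank((A - 3I)^k) = rank((A - 3I)^(k+1))).

So m_A(x) = x^3(x - 3)^2.

m_A(x) = x^3(x - 3)^2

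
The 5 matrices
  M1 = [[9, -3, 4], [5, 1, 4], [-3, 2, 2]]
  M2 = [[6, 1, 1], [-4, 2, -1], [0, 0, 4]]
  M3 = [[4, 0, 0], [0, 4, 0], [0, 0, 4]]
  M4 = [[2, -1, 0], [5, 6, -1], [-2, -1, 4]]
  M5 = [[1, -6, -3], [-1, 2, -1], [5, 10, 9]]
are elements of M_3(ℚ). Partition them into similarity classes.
3 classes: {M1, M2, M4}, {M3}, {M5}

Characteristic polynomials: χ_{M1} = (x - 4)^3, χ_{M2} = (x - 4)^3, χ_{M3} = (x - 4)^3, χ_{M4} = (x - 4)^3, χ_{M5} = (x - 4)^3.

{M1, M2, M4}: invariant factors (x - 4)^3.

{M3}: invariant factors x - 4, x - 4, x - 4.

{M5}: invariant factors x - 4, (x - 4)^2.

Matrices are similar if and only if their invariant-factor lists agree; the partition into similarity classes is {M1, M2, M4}, {M3}, {M5}.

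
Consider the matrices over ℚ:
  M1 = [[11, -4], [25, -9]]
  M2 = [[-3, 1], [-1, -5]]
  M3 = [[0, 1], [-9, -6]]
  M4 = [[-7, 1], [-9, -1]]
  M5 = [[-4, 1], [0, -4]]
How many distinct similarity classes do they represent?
3 classes: {M1}, {M2, M4, M5}, {M3}

Characteristic polynomials: χ_{M1} = (x - 1)^2, χ_{M2} = (x + 4)^2, χ_{M3} = (x + 3)^2, χ_{M4} = (x + 4)^2, χ_{M5} = (x + 4)^2.

{M1}: invariant factors (x - 1)^2.

{M2, M4, M5}: invariant factors (x + 4)^2.

{M3}: invariant factors (x + 3)^2.

Matrices are similar if and only if their invariant-factor lists agree; the partition into similarity classes is {M1}, {M2, M4, M5}, {M3}.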